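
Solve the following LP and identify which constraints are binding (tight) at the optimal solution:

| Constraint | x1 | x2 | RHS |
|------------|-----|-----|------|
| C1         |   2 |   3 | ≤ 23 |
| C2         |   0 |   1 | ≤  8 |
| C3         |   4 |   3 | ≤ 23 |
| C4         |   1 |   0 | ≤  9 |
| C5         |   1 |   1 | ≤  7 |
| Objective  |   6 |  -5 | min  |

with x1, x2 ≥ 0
Optimal: x1 = 0, x2 = 7
Slack at optimum:
  C1: slack = 2
  C2: slack = 1
  C3: slack = 2
  C4: slack = 9
  C5: slack = 0 (binding)
  x1 ≥ 0: x1 = 0 (binding)
  x2 ≥ 0: x2 = 7
Binding constraints: C5, x1 ≥ 0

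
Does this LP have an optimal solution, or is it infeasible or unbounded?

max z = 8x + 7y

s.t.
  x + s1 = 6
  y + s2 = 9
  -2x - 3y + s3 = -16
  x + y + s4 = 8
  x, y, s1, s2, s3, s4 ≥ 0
The point (6, 2) satisfies every constraint, so the LP is feasible; the constraints give x ≤ 6 and y ≤ 9, which with x, y ≥ 0 keep the feasible region inside a bounded box. A feasible, bounded LP attains a finite optimum at a vertex.

Evaluating z = 8x + 7y at each vertex:
  (6, 1.333): z = 57.33
  (6, 2): z = 62
  (0, 8): z = 56
  (0, 5.333): z = 37.33

The LP has an optimal solution: (6, 2) with z = 62.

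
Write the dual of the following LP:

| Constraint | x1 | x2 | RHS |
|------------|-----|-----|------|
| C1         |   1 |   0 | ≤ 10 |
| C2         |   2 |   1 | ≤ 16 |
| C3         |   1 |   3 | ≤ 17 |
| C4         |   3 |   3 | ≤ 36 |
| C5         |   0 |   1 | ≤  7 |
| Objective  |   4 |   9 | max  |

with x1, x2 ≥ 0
Minimize: z = 10y1 + 16y2 + 17y3 + 36y4 + 7y5

Subject to:
  C1: -y1 - 2y2 - y3 - 3y4 ≤ -4
  C2: -y2 - 3y3 - 3y4 - y5 ≤ -9
  y1, y2, y3, y4, y5 ≥ 0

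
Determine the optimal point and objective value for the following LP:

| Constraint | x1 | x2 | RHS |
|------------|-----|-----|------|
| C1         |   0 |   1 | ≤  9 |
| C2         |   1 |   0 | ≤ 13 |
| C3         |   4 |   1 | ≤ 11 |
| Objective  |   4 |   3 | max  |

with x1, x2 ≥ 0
x1 = 0.5, x2 = 9, z = 29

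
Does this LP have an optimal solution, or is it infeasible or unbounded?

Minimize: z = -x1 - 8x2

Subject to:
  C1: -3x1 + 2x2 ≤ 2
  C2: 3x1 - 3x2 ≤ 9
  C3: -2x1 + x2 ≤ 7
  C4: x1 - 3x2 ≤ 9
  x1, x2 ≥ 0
Feasible point: (0, 0) satisfies every constraint, so the LP is feasible.
Direction d = (1, 1): for each constraint row a, a·d ≤ 0 —
  (-3)(1) + (2)(1) = -1 ≤ 0
  (3)(1) + (-3)(1) = 0 ≤ 0
  (-2)(1) + (1)(1) = -1 ≤ 0
  (1)(1) + (-3)(1) = -2 ≤ 0
and d ≥ 0, so (0, 0) + t·d stays feasible for every t ≥ 0. Along this ray z = -x1 - 8x2 changes by -9 per unit t, so z → −∞.

The LP is unbounded; z can be made arbitrarily small.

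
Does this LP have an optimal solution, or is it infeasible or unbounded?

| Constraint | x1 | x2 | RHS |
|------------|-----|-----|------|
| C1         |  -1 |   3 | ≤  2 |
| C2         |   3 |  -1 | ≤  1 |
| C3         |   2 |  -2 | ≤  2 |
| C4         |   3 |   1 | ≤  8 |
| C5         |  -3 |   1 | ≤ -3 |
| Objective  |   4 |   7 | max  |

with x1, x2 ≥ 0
C2 requires 3x1 - x2 ≤ 1, while C5 (-3x1 + x2 ≤ -3) is equivalent to 3x1 - x2 ≥ 3. Together they would need 3 ≤ 3x1 - x2 ≤ 1, which is impossible since 3 > 1. No point satisfies all constraints.

Infeasible — the constraint set is empty.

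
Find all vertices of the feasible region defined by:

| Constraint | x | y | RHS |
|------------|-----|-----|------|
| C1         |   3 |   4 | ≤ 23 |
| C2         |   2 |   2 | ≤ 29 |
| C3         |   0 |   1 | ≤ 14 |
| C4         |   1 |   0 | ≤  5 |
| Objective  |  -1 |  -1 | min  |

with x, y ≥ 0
Each vertex is the intersection of two constraint boundaries that also satisfies all remaining constraints:
  x = 0 and y = 0 → (0, 0)
  x = 5 and y = 0 → (5, 0)
  3x + 4y = 23 and x = 5 → (5, 2)
  3x + 4y = 23 and x = 0 → (0, 5.75)

Vertices: (0, 0), (5, 0), (5, 2), (0, 5.75)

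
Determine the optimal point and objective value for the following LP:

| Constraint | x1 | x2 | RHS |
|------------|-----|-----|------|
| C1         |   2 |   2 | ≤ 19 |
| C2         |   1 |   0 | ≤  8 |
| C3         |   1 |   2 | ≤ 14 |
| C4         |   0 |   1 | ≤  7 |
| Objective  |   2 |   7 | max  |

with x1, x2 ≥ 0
Each vertex is the intersection of two constraint boundaries that also satisfies all remaining constraints:
  x1 = 0 and x2 = 0 → (0, 0)
  x1 = 8 and x2 = 0 → (8, 0)
  2x1 + 2x2 = 19 and x1 = 8 → (8, 1.5)
  2x1 + 2x2 = 19 and x1 + 2x2 = 14 → (5, 4.5)
  x1 + 2x2 = 14 and x2 = 7 → (0, 7)

Evaluating z = 2x1 + 7x2 at each vertex:
  (0, 0): z = 0
  (8, 0): z = 16
  (8, 1.5): z = 26.5
  (5, 4.5): z = 41.5
  (0, 7): z = 49

The maximum is at (0, 7) with z = 49.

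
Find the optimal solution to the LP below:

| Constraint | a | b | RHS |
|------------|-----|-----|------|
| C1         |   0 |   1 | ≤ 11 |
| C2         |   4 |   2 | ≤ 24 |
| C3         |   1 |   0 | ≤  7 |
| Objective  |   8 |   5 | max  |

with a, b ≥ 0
Each vertex is the intersection of two constraint boundaries that also satisfies all remaining constraints:
  a = 0 and b = 0 → (0, 0)
  4a + 2b = 24 and b = 0 → (6, 0)
  b = 11 and 4a + 2b = 24 → (0.5, 11)
  b = 11 and a = 0 → (0, 11)

Evaluating z = 8a + 5b at each vertex:
  (0, 0): z = 0
  (6, 0): z = 48
  (0.5, 11): z = 59
  (0, 11): z = 55

The maximum is at (0.5, 11) with z = 59.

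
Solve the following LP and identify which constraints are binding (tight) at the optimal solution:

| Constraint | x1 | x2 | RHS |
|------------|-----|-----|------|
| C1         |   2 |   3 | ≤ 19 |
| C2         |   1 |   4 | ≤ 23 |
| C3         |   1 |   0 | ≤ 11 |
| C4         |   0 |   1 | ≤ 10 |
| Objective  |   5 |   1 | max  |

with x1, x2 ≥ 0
Optimal: x1 = 9.5, x2 = 0
Binding: C1, x2 ≥ 0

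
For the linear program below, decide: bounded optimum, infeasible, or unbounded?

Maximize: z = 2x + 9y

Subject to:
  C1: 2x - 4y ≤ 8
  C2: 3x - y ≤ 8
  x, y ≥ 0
Feasible point: (0, 0) satisfies every constraint, so the LP is feasible.
Direction d = (0, 1): for each constraint row a, a·d ≤ 0 —
  (2)(0) + (-4)(1) = -4 ≤ 0
  (3)(0) + (-1)(1) = -1 ≤ 0
and d ≥ 0, so (0, 0) + t·d stays feasible for every t ≥ 0. Along this ray z = 2x + 9y changes by 9 per unit t, so z → +∞.

Unbounded — the objective can increase without bound over the feasible region.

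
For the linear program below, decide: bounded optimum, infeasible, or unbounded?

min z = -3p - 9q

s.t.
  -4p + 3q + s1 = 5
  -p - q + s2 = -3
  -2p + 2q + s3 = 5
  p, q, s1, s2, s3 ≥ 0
Feasible point: (1, 2) satisfies every constraint, so the LP is feasible.
Direction d = (1, 0): for each constraint row a, a·d ≤ 0 —
  (-4)(1) + (3)(0) = -4 ≤ 0
  (-1)(1) + (-1)(0) = -1 ≤ 0
  (-2)(1) + (2)(0) = -2 ≤ 0
and d ≥ 0, so (1, 2) + t·d stays feasible for every t ≥ 0. Along this ray z = -3p - 9q changes by -3 per unit t, so z → −∞.

The LP is unbounded; z can be made arbitrarily small.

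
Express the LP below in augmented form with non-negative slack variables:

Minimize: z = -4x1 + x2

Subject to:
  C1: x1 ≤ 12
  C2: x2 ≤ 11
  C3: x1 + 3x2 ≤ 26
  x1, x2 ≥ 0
min z = -4x1 + x2

s.t.
  x1 + s1 = 12
  x2 + s2 = 11
  x1 + 3x2 + s3 = 26
  x1, x2, s1, s2, s3 ≥ 0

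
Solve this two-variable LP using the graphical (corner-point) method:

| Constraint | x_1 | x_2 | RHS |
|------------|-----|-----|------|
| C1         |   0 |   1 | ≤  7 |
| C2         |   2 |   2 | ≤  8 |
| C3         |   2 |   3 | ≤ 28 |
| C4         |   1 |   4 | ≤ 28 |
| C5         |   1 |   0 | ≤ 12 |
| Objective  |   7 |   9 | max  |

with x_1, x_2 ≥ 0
Each vertex is the intersection of two constraint boundaries that also satisfies all remaining constraints:
  x_1 = 0 and x_2 = 0 → (0, 0)
  2x_1 + 2x_2 = 8 and x_2 = 0 → (4, 0)
  2x_1 + 2x_2 = 8 and x_1 = 0 → (0, 4)

Evaluating z = 7x_1 + 9x_2 at each vertex:
  (0, 0): z = 0
  (4, 0): z = 28
  (0, 4): z = 36

The maximum is at (0, 4) with z = 36.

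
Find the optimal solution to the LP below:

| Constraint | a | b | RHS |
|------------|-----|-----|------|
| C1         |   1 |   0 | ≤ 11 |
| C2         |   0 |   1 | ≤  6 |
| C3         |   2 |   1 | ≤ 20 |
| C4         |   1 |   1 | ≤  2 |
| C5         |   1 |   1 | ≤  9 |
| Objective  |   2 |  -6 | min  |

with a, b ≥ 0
a = 0, b = 2, z = -12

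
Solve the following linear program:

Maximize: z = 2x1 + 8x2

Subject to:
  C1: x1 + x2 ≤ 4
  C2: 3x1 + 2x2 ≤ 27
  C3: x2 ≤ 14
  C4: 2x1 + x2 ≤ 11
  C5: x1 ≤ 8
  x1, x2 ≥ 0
Each vertex is the intersection of two constraint boundaries that also satisfies all remaining constraints:
  x1 = 0 and x2 = 0 → (0, 0)
  x1 + x2 = 4 and x2 = 0 → (4, 0)
  x1 + x2 = 4 and x1 = 0 → (0, 4)

Evaluating z = 2x1 + 8x2 at each vertex:
  (0, 0): z = 0
  (4, 0): z = 8
  (0, 4): z = 32

The maximum is at (0, 4) with z = 32.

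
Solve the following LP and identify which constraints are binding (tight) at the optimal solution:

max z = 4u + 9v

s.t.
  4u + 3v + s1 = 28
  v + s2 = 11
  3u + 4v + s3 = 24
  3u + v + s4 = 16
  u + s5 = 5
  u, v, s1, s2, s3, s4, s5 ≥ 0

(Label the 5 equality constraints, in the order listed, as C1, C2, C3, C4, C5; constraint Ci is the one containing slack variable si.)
Optimal: u = 0, v = 6
Binding: C3, u ≥ 0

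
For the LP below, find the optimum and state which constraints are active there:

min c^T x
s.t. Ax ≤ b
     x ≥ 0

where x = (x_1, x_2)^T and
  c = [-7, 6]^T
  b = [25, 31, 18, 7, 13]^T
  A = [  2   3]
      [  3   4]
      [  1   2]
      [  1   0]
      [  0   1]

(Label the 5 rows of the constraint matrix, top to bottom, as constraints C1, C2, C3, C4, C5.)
Optimal: x_1 = 7, x_2 = 0
Slack at optimum:
  C1: slack = 11
  C2: slack = 10
  C3: slack = 11
  C4: slack = 0 (binding)
  C5: slack = 13
  x_1 ≥ 0: x_1 = 7
  x_2 ≥ 0: x_2 = 0 (binding)
Binding constraints: C4, x_2 ≥ 0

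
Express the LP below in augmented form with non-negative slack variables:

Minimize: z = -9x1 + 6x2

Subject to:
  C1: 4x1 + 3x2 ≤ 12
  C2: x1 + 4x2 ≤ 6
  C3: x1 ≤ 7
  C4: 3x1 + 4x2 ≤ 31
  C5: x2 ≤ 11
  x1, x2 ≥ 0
min z = -9x1 + 6x2

s.t.
  4x1 + 3x2 + s1 = 12
  x1 + 4x2 + s2 = 6
  x1 + s3 = 7
  3x1 + 4x2 + s4 = 31
  x2 + s5 = 11
  x1, x2, s1, s2, s3, s4, s5 ≥ 0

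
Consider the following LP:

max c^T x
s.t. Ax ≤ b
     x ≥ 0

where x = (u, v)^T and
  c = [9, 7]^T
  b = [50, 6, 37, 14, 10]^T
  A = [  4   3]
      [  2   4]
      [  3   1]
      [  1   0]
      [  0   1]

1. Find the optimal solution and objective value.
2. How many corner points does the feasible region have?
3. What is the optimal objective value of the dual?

1. u = 3, v = 0, z = 27
2. 3
3. 27 (by strong duality, equal to the primal optimum)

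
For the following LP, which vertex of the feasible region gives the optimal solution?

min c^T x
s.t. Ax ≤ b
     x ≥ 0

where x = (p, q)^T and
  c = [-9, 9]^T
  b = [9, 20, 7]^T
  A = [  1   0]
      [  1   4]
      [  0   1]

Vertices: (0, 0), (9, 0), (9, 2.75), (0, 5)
(9, 0) with z = -81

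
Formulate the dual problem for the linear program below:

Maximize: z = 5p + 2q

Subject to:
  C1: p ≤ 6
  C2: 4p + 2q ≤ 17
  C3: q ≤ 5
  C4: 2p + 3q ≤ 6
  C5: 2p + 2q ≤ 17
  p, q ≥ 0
Minimize: z = 6y1 + 17y2 + 5y3 + 6y4 + 17y5

Subject to:
  C1: -y1 - 4y2 - 2y4 - 2y5 ≤ -5
  C2: -2y2 - y3 - 3y4 - 2y5 ≤ -2
  y1, y2, y3, y4, y5 ≥ 0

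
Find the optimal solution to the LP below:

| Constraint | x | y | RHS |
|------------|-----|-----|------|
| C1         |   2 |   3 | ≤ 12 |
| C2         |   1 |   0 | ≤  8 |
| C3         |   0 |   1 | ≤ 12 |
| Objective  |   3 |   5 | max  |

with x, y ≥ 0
x = 0, y = 4, z = 20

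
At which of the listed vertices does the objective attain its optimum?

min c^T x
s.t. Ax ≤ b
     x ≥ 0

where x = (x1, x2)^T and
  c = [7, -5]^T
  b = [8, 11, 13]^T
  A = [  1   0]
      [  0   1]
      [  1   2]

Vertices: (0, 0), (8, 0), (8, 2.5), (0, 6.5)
Evaluating z = 7x1 - 5x2 at each vertex:
  (0, 0): z = 0
  (8, 0): z = 56
  (8, 2.5): z = 43.5
  (0, 6.5): z = -32.5

The smallest value is z = -32.5, attained at (0, 6.5).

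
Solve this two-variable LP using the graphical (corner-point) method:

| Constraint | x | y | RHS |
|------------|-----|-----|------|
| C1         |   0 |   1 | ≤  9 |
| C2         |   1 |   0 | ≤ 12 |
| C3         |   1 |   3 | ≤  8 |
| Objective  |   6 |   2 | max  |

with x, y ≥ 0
Each vertex is the intersection of two constraint boundaries that also satisfies all remaining constraints:
  x = 0 and y = 0 → (0, 0)
  x + 3y = 8 and y = 0 → (8, 0)
  x + 3y = 8 and x = 0 → (0, 2.667)

Evaluating z = 6x + 2y at each vertex:
  (0, 0): z = 0
  (8, 0): z = 48
  (0, 2.667): z = 5.333

The maximum is at (8, 0) with z = 48.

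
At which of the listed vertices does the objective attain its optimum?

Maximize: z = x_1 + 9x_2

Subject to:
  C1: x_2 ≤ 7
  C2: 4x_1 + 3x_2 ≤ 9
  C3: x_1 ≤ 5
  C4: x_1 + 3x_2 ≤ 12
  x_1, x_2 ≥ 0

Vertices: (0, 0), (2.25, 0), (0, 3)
(0, 3) with z = 27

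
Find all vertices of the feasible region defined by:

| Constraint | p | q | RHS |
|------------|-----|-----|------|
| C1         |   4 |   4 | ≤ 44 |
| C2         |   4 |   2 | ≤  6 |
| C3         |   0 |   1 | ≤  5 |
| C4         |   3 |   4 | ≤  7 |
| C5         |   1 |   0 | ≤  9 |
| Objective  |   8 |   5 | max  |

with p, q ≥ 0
Each vertex is the intersection of two constraint boundaries that also satisfies all remaining constraints:
  p = 0 and q = 0 → (0, 0)
  4p + 2q = 6 and q = 0 → (1.5, 0)
  4p + 2q = 6 and 3p + 4q = 7 → (1, 1)
  3p + 4q = 7 and p = 0 → (0, 1.75)

Vertices: (0, 0), (1.5, 0), (1, 1), (0, 1.75)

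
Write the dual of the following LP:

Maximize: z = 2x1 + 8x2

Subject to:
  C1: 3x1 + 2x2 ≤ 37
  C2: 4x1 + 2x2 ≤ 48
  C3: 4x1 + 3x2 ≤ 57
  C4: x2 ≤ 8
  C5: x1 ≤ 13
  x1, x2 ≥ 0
Minimize: z = 37y1 + 48y2 + 57y3 + 8y4 + 13y5

Subject to:
  C1: -3y1 - 4y2 - 4y3 - y5 ≤ -2
  C2: -2y1 - 2y2 - 3y3 - y4 ≤ -8
  y1, y2, y3, y4, y5 ≥ 0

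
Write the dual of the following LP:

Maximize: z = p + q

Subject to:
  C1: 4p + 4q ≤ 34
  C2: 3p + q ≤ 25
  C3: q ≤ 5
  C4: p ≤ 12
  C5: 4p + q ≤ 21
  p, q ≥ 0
Minimize: z = 34y1 + 25y2 + 5y3 + 12y4 + 21y5

Subject to:
  C1: -4y1 - 3y2 - y4 - 4y5 ≤ -1
  C2: -4y1 - y2 - y3 - y5 ≤ -1
  y1, y2, y3, y4, y5 ≥ 0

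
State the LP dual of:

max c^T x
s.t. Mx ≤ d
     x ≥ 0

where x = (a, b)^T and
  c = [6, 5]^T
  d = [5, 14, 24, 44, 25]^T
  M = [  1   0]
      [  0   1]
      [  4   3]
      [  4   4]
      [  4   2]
Minimize: z = 5y1 + 14y2 + 24y3 + 44y4 + 25y5

Subject to:
  C1: -y1 - 4y3 - 4y4 - 4y5 ≤ -6
  C2: -y2 - 3y3 - 4y4 - 2y5 ≤ -5
  y1, y2, y3, y4, y5 ≥ 0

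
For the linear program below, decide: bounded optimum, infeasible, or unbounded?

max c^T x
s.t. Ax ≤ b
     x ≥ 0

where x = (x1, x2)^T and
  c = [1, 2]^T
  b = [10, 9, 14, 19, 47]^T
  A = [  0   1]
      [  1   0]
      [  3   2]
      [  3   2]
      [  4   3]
The point (0, 7) satisfies every constraint, so the LP is feasible; the constraints give x1 ≤ 9 and x2 ≤ 10, which with x1, x2 ≥ 0 keep the feasible region inside a bounded box. A feasible, bounded LP attains a finite optimum at a vertex.

Evaluating z = x1 + 2x2 at each vertex:
  (0, 0): z = 0
  (4.667, 0): z = 4.667
  (0, 7): z = 14

The LP has an optimal solution: (0, 7) with z = 14.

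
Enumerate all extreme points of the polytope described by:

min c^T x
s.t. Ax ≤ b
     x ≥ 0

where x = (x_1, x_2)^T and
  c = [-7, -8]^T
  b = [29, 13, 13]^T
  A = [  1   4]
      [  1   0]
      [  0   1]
Each vertex is the intersection of two constraint boundaries that also satisfies all remaining constraints:
  x_1 = 0 and x_2 = 0 → (0, 0)
  x_1 = 13 and x_2 = 0 → (13, 0)
  x_1 + 4x_2 = 29 and x_1 = 13 → (13, 4)
  x_1 + 4x_2 = 29 and x_1 = 0 → (0, 7.25)

Vertices: (0, 0), (13, 0), (13, 4), (0, 7.25)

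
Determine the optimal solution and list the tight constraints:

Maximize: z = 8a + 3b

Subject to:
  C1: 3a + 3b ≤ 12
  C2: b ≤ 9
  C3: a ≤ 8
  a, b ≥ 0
Optimal: a = 4, b = 0
Slack at optimum:
  C1: slack = 0 (binding)
  C2: slack = 9
  C3: slack = 4
  a ≥ 0: a = 4
  b ≥ 0: b = 0 (binding)
Binding constraints: C1, b ≥ 0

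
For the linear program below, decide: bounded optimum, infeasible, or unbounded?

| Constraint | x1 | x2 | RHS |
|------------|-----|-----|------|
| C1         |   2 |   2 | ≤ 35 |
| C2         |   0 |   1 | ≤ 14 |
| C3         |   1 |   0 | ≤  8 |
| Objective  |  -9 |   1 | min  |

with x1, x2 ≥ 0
The point (8, 0) satisfies every constraint, so the LP is feasible; the constraints give x1 ≤ 8 and x2 ≤ 14, which with x1, x2 ≥ 0 keep the feasible region inside a bounded box. A feasible, bounded LP attains a finite optimum at a vertex.

Evaluating z = -9x1 + x2 at each vertex:
  (0, 0): z = 0
  (8, 0): z = -72
  (8, 9.5): z = -62.5
  (3.5, 14): z = -17.5
  (0, 14): z = 14

Bounded optimum: z* = -72 at (8, 0).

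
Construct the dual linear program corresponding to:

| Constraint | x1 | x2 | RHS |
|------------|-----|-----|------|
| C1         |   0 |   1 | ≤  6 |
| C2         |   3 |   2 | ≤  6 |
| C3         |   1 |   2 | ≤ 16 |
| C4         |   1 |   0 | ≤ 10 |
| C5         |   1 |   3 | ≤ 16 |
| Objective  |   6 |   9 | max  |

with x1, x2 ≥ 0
Minimize: z = 6y1 + 6y2 + 16y3 + 10y4 + 16y5

Subject to:
  C1: -3y2 - y3 - y4 - y5 ≤ -6
  C2: -y1 - 2y2 - 2y3 - 3y5 ≤ -9
  y1, y2, y3, y4, y5 ≥ 0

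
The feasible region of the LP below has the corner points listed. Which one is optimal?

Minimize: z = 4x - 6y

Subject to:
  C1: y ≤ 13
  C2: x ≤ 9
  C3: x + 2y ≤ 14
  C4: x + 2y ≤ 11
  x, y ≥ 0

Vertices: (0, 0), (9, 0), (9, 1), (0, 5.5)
Evaluating z = 4x - 6y at each vertex:
  (0, 0): z = 0
  (9, 0): z = 36
  (9, 1): z = 30
  (0, 5.5): z = -33

The smallest value is z = -33, attained at (0, 5.5).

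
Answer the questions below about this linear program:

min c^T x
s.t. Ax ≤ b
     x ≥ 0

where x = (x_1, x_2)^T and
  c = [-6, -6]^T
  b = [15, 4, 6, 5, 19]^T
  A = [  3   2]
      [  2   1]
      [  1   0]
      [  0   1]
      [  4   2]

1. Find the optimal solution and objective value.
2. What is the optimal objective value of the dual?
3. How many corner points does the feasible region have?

1. x_1 = 0, x_2 = 4, z = -24
2. -24 (by strong duality, equal to the primal optimum)
3. 3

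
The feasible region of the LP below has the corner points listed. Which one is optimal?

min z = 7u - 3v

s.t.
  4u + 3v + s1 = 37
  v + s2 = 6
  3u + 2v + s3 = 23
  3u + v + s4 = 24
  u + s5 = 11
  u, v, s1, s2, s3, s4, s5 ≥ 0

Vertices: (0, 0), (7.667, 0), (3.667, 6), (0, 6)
Evaluating z = 7u - 3v at each vertex:
  (0, 0): z = 0
  (7.667, 0): z = 53.67
  (3.667, 6): z = 7.667
  (0, 6): z = -18

The smallest value is z = -18, attained at (0, 6).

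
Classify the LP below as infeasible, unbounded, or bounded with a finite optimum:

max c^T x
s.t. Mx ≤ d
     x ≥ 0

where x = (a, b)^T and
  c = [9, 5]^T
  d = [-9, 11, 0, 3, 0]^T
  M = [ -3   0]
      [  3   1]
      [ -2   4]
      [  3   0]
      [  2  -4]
One constraint requires 3a ≤ 3, while the constraint -3a ≤ -9 is equivalent to 3a ≥ 9. Together they would need 9 ≤ 3a ≤ 3, which is impossible since 9 > 3. No point satisfies all constraints.

The feasible region is empty; the LP is infeasible.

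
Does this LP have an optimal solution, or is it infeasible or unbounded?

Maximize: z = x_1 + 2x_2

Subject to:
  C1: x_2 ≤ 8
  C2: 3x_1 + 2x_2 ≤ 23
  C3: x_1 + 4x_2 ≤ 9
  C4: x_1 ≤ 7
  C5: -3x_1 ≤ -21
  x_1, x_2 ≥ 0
The point (7, 0.5) satisfies every constraint, so the LP is feasible; the constraints give x_1 ≤ 7 and x_2 ≤ 8, which with x_1, x_2 ≥ 0 keep the feasible region inside a bounded box. A feasible, bounded LP attains a finite optimum at a vertex.

Evaluating z = x_1 + 2x_2 at each vertex:
  (7, 0): z = 7
  (7, 0.5): z = 8

The LP has an optimal solution: (7, 0.5) with z = 8.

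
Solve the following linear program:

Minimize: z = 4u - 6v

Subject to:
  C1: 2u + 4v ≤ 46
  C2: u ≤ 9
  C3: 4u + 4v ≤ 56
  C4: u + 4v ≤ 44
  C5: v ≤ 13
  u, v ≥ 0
u = 0, v = 11, z = -66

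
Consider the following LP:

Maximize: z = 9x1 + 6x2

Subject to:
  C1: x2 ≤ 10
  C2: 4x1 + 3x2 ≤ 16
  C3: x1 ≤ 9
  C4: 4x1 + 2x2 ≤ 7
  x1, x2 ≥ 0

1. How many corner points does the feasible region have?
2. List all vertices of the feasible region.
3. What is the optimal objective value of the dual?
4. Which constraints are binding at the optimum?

1. 3
2. (0, 0), (1.75, 0), (0, 3.5)
3. 21 (by strong duality, equal to the primal optimum)
4. C4, x1 ≥ 0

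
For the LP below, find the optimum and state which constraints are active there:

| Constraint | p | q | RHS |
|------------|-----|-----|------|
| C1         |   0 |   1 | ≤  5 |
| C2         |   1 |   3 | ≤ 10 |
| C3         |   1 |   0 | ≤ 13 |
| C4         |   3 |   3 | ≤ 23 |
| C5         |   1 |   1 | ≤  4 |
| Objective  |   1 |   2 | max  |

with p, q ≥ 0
Optimal: p = 1, q = 3
Slack at optimum:
  C1: slack = 2
  C2: slack = 0 (binding)
  C3: slack = 12
  C4: slack = 11
  C5: slack = 0 (binding)
  p ≥ 0: p = 1
  q ≥ 0: q = 3
Binding constraints: C2, C5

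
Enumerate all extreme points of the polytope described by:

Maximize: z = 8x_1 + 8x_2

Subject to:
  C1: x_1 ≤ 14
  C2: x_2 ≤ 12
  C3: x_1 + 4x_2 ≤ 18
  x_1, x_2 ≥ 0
Each vertex is the intersection of two constraint boundaries that also satisfies all remaining constraints:
  x_1 = 0 and x_2 = 0 → (0, 0)
  x_1 = 14 and x_2 = 0 → (14, 0)
  x_1 = 14 and x_1 + 4x_2 = 18 → (14, 1)
  x_1 + 4x_2 = 18 and x_1 = 0 → (0, 4.5)

Vertices: (0, 0), (14, 0), (14, 1), (0, 4.5)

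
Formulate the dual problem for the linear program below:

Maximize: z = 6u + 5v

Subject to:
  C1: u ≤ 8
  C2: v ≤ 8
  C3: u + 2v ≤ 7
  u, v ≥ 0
Minimize: z = 8y1 + 8y2 + 7y3

Subject to:
  C1: -y1 - y3 ≤ -6
  C2: -y2 - 2y3 ≤ -5
  y1, y2, y3 ≥ 0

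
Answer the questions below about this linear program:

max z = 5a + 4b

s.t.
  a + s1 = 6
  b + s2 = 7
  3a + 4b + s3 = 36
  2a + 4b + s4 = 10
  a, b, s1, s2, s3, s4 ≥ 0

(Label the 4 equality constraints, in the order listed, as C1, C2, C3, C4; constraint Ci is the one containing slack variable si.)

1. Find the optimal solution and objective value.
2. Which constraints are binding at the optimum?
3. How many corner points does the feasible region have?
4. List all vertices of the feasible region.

1. a = 5, b = 0, z = 25
2. C4, b ≥ 0
3. 3
4. (0, 0), (5, 0), (0, 2.5)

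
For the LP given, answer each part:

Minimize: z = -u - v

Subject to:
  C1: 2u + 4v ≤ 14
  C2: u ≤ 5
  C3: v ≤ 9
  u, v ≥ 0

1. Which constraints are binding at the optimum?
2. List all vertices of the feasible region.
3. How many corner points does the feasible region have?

1. C1, C2
2. (0, 0), (5, 0), (5, 1), (0, 3.5)
3. 4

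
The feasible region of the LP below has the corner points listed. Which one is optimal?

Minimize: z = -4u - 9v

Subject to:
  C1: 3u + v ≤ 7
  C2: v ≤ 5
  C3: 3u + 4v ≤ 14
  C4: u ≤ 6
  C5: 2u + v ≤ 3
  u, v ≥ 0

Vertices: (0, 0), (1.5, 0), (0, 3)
(0, 3) with z = -27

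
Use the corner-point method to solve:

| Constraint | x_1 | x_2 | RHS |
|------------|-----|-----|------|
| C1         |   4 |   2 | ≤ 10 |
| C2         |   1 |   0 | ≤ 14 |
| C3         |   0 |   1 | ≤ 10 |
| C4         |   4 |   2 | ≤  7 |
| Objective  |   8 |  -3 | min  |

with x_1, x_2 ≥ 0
x_1 = 0, x_2 = 3.5, z = -10.5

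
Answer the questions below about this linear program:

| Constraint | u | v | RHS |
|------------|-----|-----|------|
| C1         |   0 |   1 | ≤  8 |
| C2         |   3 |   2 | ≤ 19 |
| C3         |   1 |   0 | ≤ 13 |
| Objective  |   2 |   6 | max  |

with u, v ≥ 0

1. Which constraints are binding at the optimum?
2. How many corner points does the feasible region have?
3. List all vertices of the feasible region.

1. C1, C2
2. 4
3. (0, 0), (6.333, 0), (1, 8), (0, 8)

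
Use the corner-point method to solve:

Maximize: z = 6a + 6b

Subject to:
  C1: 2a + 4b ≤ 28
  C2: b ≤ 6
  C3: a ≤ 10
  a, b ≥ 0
Each vertex is the intersection of two constraint boundaries that also satisfies all remaining constraints:
  a = 0 and b = 0 → (0, 0)
  a = 10 and b = 0 → (10, 0)
  2a + 4b = 28 and a = 10 → (10, 2)
  2a + 4b = 28 and b = 6 → (2, 6)
  b = 6 and a = 0 → (0, 6)

Evaluating z = 6a + 6b at each vertex:
  (0, 0): z = 0
  (10, 0): z = 60
  (10, 2): z = 72
  (2, 6): z = 48
  (0, 6): z = 36

The maximum is at (10, 2) with z = 72.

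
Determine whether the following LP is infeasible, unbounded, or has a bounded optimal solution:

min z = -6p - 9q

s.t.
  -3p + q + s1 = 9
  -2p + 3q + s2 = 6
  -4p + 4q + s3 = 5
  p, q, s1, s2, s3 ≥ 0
Feasible point: (0, 0) satisfies every constraint, so the LP is feasible.
Direction d = (1, 0): for each constraint row a, a·d ≤ 0 —
  (-3)(1) + (1)(0) = -3 ≤ 0
  (-2)(1) + (3)(0) = -2 ≤ 0
  (-4)(1) + (4)(0) = -4 ≤ 0
and d ≥ 0, so (0, 0) + t·d stays feasible for every t ≥ 0. Along this ray z = -6p - 9q changes by -6 per unit t, so z → −∞.

The LP is unbounded; z can be made arbitrarily small.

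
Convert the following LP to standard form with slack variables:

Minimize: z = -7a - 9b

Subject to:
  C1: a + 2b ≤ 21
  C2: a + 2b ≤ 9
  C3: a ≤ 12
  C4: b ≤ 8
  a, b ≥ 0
min z = -7a - 9b

s.t.
  a + 2b + s1 = 21
  a + 2b + s2 = 9
  a + s3 = 12
  b + s4 = 8
  a, b, s1, s2, s3, s4 ≥ 0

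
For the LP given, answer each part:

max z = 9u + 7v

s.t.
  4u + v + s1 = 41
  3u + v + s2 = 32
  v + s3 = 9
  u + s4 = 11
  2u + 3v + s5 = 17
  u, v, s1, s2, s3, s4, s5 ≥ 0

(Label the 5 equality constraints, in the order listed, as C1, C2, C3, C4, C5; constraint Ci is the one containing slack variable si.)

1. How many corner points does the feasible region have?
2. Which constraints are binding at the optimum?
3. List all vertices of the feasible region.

1. 3
2. C5, v ≥ 0
3. (0, 0), (8.5, 0), (0, 5.667)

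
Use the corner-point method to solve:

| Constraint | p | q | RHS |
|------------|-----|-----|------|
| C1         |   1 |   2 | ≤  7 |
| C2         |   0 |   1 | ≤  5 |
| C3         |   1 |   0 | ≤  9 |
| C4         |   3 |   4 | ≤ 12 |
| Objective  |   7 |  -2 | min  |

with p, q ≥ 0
Each vertex is the intersection of two constraint boundaries that also satisfies all remaining constraints:
  p = 0 and q = 0 → (0, 0)
  3p + 4q = 12 and q = 0 → (4, 0)
  3p + 4q = 12 and p = 0 → (0, 3)

Evaluating z = 7p - 2q at each vertex:
  (0, 0): z = 0
  (4, 0): z = 28
  (0, 3): z = -6

The minimum is at (0, 3) with z = -6.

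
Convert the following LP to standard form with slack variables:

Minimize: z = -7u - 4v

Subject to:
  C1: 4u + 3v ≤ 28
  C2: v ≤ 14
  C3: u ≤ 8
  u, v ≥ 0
min z = -7u - 4v

s.t.
  4u + 3v + s1 = 28
  v + s2 = 14
  u + s3 = 8
  u, v, s1, s2, s3 ≥ 0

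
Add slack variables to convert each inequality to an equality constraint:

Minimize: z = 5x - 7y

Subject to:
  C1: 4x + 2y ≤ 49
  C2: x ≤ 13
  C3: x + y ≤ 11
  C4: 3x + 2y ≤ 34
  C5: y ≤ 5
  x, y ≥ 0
min z = 5x - 7y

s.t.
  4x + 2y + s1 = 49
  x + s2 = 13
  x + y + s3 = 11
  3x + 2y + s4 = 34
  y + s5 = 5
  x, y, s1, s2, s3, s4, s5 ≥ 0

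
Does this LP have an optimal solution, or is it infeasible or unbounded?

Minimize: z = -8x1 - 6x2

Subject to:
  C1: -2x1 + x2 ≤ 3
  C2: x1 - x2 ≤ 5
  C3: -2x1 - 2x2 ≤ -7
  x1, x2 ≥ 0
Feasible point: (1, 3) satisfies every constraint, so the LP is feasible.
Direction d = (1, 1): for each constraint row a, a·d ≤ 0 —
  (-2)(1) + (1)(1) = -1 ≤ 0
  (1)(1) + (-1)(1) = 0 ≤ 0
  (-2)(1) + (-2)(1) = -4 ≤ 0
and d ≥ 0, so (1, 3) + t·d stays feasible for every t ≥ 0. Along this ray z = -8x1 - 6x2 changes by -14 per unit t, so z → −∞.

Unbounded: there is a feasible ray along which z → −∞.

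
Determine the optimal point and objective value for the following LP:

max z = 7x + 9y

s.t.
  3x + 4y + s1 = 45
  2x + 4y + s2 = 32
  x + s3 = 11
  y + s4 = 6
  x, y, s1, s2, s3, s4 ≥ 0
x = 11, y = 2.5, z = 99.5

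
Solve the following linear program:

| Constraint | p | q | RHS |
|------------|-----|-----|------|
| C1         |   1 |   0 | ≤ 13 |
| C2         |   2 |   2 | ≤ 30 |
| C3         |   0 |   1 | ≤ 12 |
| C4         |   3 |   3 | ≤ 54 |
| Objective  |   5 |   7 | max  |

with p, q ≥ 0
Each vertex is the intersection of two constraint boundaries that also satisfies all remaining constraints:
  p = 0 and q = 0 → (0, 0)
  p = 13 and q = 0 → (13, 0)
  p = 13 and 2p + 2q = 30 → (13, 2)
  2p + 2q = 30 and q = 12 → (3, 12)
  q = 12 and p = 0 → (0, 12)

Evaluating z = 5p + 7q at each vertex:
  (0, 0): z = 0
  (13, 0): z = 65
  (13, 2): z = 79
  (3, 12): z = 99
  (0, 12): z = 84

The maximum is at (3, 12) with z = 99.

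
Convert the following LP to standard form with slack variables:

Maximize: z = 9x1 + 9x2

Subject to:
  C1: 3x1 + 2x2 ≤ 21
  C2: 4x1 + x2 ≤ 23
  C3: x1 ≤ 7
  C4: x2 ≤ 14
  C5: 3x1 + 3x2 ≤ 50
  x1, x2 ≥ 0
max z = 9x1 + 9x2

s.t.
  3x1 + 2x2 + s1 = 21
  4x1 + x2 + s2 = 23
  x1 + s3 = 7
  x2 + s4 = 14
  3x1 + 3x2 + s5 = 50
  x1, x2, s1, s2, s3, s4, s5 ≥ 0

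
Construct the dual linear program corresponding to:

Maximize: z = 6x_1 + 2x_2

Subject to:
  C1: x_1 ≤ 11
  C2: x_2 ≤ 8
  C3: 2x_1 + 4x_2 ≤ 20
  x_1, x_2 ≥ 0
Minimize: z = 11y1 + 8y2 + 20y3

Subject to:
  C1: -y1 - 2y3 ≤ -6
  C2: -y2 - 4y3 ≤ -2
  y1, y2, y3 ≥ 0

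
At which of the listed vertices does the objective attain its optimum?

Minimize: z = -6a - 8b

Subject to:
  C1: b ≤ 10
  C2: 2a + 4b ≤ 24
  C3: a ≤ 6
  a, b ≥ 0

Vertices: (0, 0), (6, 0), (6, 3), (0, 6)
(6, 3) with z = -60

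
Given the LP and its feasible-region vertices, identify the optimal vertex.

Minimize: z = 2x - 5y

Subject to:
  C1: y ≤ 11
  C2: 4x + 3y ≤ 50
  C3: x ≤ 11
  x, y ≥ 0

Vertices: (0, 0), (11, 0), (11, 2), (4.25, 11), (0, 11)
Evaluating z = 2x - 5y at each vertex:
  (0, 0): z = 0
  (11, 0): z = 22
  (11, 2): z = 12
  (4.25, 11): z = -46.5
  (0, 11): z = -55

The smallest value is z = -55, attained at (0, 11).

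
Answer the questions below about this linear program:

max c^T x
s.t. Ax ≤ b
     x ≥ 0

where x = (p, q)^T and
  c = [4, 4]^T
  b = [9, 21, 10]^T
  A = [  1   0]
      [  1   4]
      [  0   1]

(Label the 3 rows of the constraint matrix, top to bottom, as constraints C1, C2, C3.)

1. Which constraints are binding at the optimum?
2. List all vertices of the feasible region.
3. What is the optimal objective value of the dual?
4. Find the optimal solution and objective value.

1. C1, C2
2. (0, 0), (9, 0), (9, 3), (0, 5.25)
3. 48 (by strong duality, equal to the primal optimum)
4. p = 9, q = 3, z = 48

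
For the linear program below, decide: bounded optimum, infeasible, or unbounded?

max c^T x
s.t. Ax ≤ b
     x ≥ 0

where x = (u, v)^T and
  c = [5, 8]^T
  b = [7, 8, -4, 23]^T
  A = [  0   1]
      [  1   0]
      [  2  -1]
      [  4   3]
The point (0.5, 7) satisfies every constraint, so the LP is feasible; the constraints give u ≤ 8 and v ≤ 7, which with u, v ≥ 0 keep the feasible region inside a bounded box. A feasible, bounded LP attains a finite optimum at a vertex.

Evaluating z = 5u + 8v at each vertex:
  (0, 4): z = 32
  (1.1, 6.2): z = 55.1
  (0.5, 7): z = 58.5
  (0, 7): z = 56

Bounded optimum: z* = 58.5 at (0.5, 7).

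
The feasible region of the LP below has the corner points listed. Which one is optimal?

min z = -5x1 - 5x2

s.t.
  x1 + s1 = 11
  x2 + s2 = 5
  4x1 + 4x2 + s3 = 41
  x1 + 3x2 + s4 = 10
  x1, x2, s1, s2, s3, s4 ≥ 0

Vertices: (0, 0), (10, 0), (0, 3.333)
Evaluating z = -5x1 - 5x2 at each vertex:
  (0, 0): z = 0
  (10, 0): z = -50
  (0, 3.333): z = -16.67

The smallest value is z = -50, attained at (10, 0).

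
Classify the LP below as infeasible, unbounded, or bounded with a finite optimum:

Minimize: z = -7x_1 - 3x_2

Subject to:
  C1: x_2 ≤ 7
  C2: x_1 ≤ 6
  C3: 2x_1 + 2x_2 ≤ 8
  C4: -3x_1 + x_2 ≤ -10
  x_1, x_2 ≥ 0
The point (4, 0) satisfies every constraint, so the LP is feasible; the constraints give x_1 ≤ 6 and x_2 ≤ 7, which with x_1, x_2 ≥ 0 keep the feasible region inside a bounded box. A feasible, bounded LP attains a finite optimum at a vertex.

Evaluating z = -7x_1 - 3x_2 at each vertex:
  (3.333, 0): z = -23.33
  (4, 0): z = -28
  (3.5, 0.5): z = -26

The LP has an optimal solution: (4, 0) with z = -28.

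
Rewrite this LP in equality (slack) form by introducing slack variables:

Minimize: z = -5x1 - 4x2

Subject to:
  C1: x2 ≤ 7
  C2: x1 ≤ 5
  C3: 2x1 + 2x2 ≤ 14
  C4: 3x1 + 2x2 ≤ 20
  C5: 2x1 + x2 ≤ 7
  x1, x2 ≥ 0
min z = -5x1 - 4x2

s.t.
  x2 + s1 = 7
  x1 + s2 = 5
  2x1 + 2x2 + s3 = 14
  3x1 + 2x2 + s4 = 20
  2x1 + x2 + s5 = 7
  x1, x2, s1, s2, s3, s4, s5 ≥ 0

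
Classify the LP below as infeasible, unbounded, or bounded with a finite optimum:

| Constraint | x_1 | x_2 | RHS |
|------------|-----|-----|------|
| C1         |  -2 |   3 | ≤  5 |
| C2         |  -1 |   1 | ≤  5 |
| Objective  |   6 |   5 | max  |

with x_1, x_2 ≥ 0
Feasible point: (0, 0) satisfies every constraint, so the LP is feasible.
Direction d = (1, 0): for each constraint row a, a·d ≤ 0 —
  (-2)(1) + (3)(0) = -2 ≤ 0
  (-1)(1) + (1)(0) = -1 ≤ 0
and d ≥ 0, so (0, 0) + t·d stays feasible for every t ≥ 0. Along this ray z = 6x_1 + 5x_2 changes by 6 per unit t, so z → +∞.

The LP is unbounded; z can be made arbitrarily large.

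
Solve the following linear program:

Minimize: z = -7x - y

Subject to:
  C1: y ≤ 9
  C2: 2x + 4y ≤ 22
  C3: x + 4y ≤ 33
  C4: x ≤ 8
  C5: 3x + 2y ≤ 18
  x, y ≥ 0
x = 6, y = 0, z = -42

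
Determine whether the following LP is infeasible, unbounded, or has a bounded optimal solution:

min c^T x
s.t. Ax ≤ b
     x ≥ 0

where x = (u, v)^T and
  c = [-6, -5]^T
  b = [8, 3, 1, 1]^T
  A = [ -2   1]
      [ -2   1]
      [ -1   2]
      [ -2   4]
Feasible point: (0, 0) satisfies every constraint, so the LP is feasible.
Direction d = (1, 0): for each constraint row a, a·d ≤ 0 —
  (-2)(1) + (1)(0) = -2 ≤ 0
  (-2)(1) + (1)(0) = -2 ≤ 0
  (-1)(1) + (2)(0) = -1 ≤ 0
  (-2)(1) + (4)(0) = -2 ≤ 0
and d ≥ 0, so (0, 0) + t·d stays feasible for every t ≥ 0. Along this ray z = -6u - 5v changes by -6 per unit t, so z → −∞.

Unbounded — the objective can decrease without bound over the feasible region.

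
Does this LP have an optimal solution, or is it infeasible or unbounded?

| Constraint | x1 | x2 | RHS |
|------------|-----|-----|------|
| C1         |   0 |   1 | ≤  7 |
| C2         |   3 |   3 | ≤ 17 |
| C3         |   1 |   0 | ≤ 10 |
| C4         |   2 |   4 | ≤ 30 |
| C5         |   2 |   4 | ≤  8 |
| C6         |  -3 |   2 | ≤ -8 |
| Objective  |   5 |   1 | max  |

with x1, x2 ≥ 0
The point (4, 0) satisfies every constraint, so the LP is feasible; the constraints give x1 ≤ 10 and x2 ≤ 7, which with x1, x2 ≥ 0 keep the feasible region inside a bounded box. A feasible, bounded LP attains a finite optimum at a vertex.

Evaluating z = 5x1 + x2 at each vertex:
  (2.667, 0): z = 13.33
  (4, 0): z = 20
  (3, 0.5): z = 15.5

Bounded optimum: z* = 20 at (4, 0).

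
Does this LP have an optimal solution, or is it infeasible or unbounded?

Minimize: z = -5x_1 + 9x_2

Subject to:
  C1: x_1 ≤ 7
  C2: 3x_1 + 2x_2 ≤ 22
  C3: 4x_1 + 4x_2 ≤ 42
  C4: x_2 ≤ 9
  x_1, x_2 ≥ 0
The point (7, 0) satisfies every constraint, so the LP is feasible; the constraints give x_1 ≤ 7 and x_2 ≤ 9, which with x_1, x_2 ≥ 0 keep the feasible region inside a bounded box. A feasible, bounded LP attains a finite optimum at a vertex.

Bounded optimum: z* = -35 at (7, 0).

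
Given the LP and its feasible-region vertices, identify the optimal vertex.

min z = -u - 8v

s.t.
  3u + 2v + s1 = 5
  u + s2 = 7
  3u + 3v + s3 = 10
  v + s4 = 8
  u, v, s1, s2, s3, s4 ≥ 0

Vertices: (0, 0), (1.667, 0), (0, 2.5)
Evaluating z = -u - 8v at each vertex:
  (0, 0): z = 0
  (1.667, 0): z = -1.667
  (0, 2.5): z = -20

The smallest value is z = -20, attained at (0, 2.5).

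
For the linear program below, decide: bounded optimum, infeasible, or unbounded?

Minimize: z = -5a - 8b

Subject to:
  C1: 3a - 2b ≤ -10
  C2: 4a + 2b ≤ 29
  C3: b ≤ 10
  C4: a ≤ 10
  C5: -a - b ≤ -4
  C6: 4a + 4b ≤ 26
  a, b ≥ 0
The point (0, 6.5) satisfies every constraint, so the LP is feasible; the constraints give a ≤ 10 and b ≤ 10, which with a, b ≥ 0 keep the feasible region inside a bounded box. A feasible, bounded LP attains a finite optimum at a vertex.

Evaluating z = -5a - 8b at each vertex:
  (0, 5): z = -40
  (0.6, 5.9): z = -50.2
  (0, 6.5): z = -52

Feasible with finite optimum z* = -52 at (0, 6.5).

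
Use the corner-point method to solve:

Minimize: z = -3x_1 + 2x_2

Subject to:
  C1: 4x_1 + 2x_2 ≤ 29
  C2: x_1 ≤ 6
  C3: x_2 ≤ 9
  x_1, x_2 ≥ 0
x_1 = 6, x_2 = 0, z = -18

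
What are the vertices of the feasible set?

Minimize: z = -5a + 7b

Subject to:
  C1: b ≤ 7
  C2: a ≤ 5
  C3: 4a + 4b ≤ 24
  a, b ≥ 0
Each vertex is the intersection of two constraint boundaries that also satisfies all remaining constraints:
  a = 0 and b = 0 → (0, 0)
  a = 5 and b = 0 → (5, 0)
  a = 5 and 4a + 4b = 24 → (5, 1)
  4a + 4b = 24 and a = 0 → (0, 6)

Vertices: (0, 0), (5, 0), (5, 1), (0, 6)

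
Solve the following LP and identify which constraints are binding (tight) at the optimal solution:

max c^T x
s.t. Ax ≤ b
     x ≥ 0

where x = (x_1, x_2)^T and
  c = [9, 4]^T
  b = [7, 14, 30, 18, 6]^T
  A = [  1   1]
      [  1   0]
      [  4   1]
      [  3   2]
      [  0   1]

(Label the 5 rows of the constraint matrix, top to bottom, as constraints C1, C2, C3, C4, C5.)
Optimal: x_1 = 6, x_2 = 0
Binding: C4, x_2 ≥ 0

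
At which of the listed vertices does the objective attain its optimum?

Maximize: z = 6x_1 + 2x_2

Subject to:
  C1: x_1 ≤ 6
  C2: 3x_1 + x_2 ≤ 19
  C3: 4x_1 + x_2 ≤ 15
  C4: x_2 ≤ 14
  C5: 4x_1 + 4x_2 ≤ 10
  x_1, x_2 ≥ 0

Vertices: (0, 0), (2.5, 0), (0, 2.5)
(2.5, 0) with z = 15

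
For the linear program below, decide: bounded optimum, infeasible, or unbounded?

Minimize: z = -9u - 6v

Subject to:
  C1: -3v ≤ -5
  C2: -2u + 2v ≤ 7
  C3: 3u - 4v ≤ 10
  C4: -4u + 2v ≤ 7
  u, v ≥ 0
Feasible point: (0, 2) satisfies every constraint, so the LP is feasible.
Direction d = (1, 1): for each constraint row a, a·d ≤ 0 —
  (0)(1) + (-3)(1) = -3 ≤ 0
  (-2)(1) + (2)(1) = 0 ≤ 0
  (3)(1) + (-4)(1) = -1 ≤ 0
  (-4)(1) + (2)(1) = -2 ≤ 0
and d ≥ 0, so (0, 2) + t·d stays feasible for every t ≥ 0. Along this ray z = -9u - 6v changes by -15 per unit t, so z → −∞.

Unbounded: there is a feasible ray along which z → −∞.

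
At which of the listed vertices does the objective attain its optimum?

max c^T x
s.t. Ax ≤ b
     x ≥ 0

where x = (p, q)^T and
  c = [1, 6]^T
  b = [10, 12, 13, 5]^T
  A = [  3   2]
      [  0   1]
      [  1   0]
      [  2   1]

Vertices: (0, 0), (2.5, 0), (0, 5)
(0, 5) with z = 30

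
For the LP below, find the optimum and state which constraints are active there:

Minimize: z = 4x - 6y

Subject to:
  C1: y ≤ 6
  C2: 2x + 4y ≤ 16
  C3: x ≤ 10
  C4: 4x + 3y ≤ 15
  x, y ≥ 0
Optimal: x = 0, y = 4
Binding: C2, x ≥ 0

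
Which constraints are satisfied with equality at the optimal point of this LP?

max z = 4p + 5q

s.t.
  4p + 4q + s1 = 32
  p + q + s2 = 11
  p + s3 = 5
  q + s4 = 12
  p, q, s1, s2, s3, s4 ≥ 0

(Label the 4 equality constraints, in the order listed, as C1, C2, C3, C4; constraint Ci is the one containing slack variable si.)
Optimal: p = 0, q = 8
Slack at optimum:
  C1: slack = 0 (binding)
  C2: slack = 3
  C3: slack = 5
  C4: slack = 4
  p ≥ 0: p = 0 (binding)
  q ≥ 0: q = 8
Binding constraints: C1, p ≥ 0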